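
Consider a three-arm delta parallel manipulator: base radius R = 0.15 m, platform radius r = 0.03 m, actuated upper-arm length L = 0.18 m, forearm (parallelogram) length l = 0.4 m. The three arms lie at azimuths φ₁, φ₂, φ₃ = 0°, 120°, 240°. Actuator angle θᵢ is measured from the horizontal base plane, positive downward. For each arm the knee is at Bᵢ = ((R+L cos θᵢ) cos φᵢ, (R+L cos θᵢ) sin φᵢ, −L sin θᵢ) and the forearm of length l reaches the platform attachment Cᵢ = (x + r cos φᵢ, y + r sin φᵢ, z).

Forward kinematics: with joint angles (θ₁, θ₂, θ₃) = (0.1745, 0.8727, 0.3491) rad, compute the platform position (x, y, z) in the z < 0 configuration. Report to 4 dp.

φ1=0.0°: virtual centre (0.2973, 0.0000, -0.0313), radius l
φ2=120.0°: virtual centre (-0.1178, 0.2041, -0.1379), radius l
O3 = (0.2891·cos240.0°, 0.2891·sin240.0°, -0.0616) = (-0.1446, -0.2504, -0.0616)
subtract pairs → two planes through P
plane₁₂: -0.8302x+0.4082y+-0.2133z = -0.0148
Cramer: x(z) = 0.0106-0.1694z;  y(z) = -0.0147+0.1779z
into |P−O₁|² = l²: 1.0603z² + 0.1544z + -0.0766 = 0;  Δ = 0.3487;  z = -0.3513 or 0.2057 → z<0 root = -0.3513
x = 0.0701, y = -0.0772

(0.0701, -0.0772, -0.3513)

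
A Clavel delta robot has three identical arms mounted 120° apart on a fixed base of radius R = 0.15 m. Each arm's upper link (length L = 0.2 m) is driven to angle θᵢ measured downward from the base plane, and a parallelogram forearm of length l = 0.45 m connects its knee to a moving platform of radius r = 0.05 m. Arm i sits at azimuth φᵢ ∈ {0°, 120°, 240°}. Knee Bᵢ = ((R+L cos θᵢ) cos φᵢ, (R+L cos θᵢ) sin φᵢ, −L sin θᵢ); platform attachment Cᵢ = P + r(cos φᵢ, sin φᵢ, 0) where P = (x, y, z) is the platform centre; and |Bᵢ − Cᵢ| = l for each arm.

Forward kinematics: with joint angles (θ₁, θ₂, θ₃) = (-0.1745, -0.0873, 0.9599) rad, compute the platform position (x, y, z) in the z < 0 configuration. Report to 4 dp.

arm 1 at φ=0.0°: (R−r)+L cos θ1 = 0.2970;  S1 = (0.2970, 0.0000, 0.0347)
arm 2 at φ=120.0°: (R−r)+L cos θ2 = 0.2992;  S2 = (-0.1496, 0.2591, 0.0174)
S3 = (0.2147·cos240.0°, 0.2147·sin240.0°, -0.1638) = (-0.1074, -0.1860, -0.1638)
|S₂|²−|S₁|² = 0.0005;  |S₃|²−|S₁|² = -0.0164
plane₁₂: -0.8932x+0.5183y+-0.0346z = 0.0005
det = 0.7513;  x = 0.0111+-0.2911z,  y = 0.0200+-0.4349z
into |P−S₁|² = l²: 1.2738z² + 0.0795z + -0.1192 = 0;  Δ = 0.6136;  z = -0.3387 or 0.2763 → z<0 root = -0.3387
x = 0.1097, y = 0.1673

(0.1097, 0.1673, -0.3387)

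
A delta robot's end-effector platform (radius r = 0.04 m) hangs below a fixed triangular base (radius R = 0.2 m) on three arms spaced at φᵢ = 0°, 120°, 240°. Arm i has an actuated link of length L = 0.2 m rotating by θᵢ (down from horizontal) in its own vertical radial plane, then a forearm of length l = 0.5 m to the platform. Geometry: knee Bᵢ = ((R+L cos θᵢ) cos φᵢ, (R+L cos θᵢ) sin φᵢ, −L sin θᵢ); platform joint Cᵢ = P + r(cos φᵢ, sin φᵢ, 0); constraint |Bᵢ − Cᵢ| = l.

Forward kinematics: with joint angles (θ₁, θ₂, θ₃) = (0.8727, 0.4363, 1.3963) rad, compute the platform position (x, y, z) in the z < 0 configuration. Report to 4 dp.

φ1=0.0°: virtual centre (0.2886, 0.0000, -0.1532), radius l
φ2=120.0°: virtual centre (-0.1706, 0.2955, -0.0845), radius l
centre 3 = (0.1947·cos240.0°, 0.1947·sin240.0°, -0.1970) = (-0.0974, -0.1686, -0.1970)
subtract pairs → two planes through P
plane₁₂: -0.9184x+0.5911y+0.1374z = 0.0169
Cramer: x(z) = 0.0157-0.0070z;  y(z) = 0.0530-0.2434z
quadratic in z: (1.0593)z²+(0.2845)z+(-0.1493)=0, √Δ=0.8447 → z ∈ {-0.5330, 0.2644}; z = -0.5330 (taking z<0)
x = 0.0195, y = 0.1827

(0.0195, 0.1827, -0.5330)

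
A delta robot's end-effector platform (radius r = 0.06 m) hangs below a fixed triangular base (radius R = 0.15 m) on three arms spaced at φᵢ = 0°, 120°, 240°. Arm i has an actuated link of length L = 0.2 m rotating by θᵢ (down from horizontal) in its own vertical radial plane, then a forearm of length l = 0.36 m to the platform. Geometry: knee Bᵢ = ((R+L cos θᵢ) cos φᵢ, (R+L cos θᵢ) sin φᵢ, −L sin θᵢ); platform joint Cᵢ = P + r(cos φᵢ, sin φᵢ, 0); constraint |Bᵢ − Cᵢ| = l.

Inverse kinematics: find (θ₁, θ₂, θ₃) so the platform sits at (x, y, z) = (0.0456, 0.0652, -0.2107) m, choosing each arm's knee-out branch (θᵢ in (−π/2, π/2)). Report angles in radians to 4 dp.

φ1=0.0° → target in arm frame (0.0456, 0.0652)
  A cos θ + B sin θ = C:  0.0444·cos θ + -0.2107·sin θ = 0.0975
  γ=atan2(-0.2107,0.0444)=-1.3631;  ψ=arccos(0.4526)=1.1011;  θ1=γ+ψ≈-0.2620
arm 2 (φ=120.0°): x'=0.0337, y'=-0.0721
  A cos θ + B sin θ = C:  0.0563·cos θ + -0.2107·sin θ = 0.0921
  γ=atan2(-0.2107,0.0563)=-1.3095;  ψ=arccos(0.4222)=1.1349;  θ2=γ+ψ≈-0.1746
rotate P by −φ3: (-0.0793, 0.0069, -0.2107)
  A cos θ + B sin θ = C:  0.1693·cos θ + -0.2107·sin θ = 0.0413
  γ=atan2(-0.2107,0.1693)=-0.8940;  ψ=arccos(0.1527)=1.4175;  θ3=γ+ψ≈0.5235

θ₁ = -0.2620, θ₂ = -0.1746, θ₃ = 0.5235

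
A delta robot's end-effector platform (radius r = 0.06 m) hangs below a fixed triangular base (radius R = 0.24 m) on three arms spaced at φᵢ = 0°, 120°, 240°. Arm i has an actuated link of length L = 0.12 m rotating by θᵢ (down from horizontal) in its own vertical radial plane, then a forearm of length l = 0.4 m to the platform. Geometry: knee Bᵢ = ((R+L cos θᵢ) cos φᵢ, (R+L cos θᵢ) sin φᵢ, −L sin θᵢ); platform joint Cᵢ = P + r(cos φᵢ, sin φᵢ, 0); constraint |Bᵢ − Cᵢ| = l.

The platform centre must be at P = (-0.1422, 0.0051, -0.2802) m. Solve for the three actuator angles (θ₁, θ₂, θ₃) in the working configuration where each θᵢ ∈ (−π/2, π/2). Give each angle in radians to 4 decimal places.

θ₁ = 1.2218, θ₂ = -0.2618, θ₃ = -0.1743

rotate P by −φ1: (-0.1422, 0.0051, -0.2802)
  A cos θ + B sin θ = C:  0.3222·cos θ + -0.2802·sin θ = -0.1531
  θ1 = atan2(B,A) + arccos(C/0.4270) = 1.2218
arm 2 (φ=120.0°): x'=0.0755, y'=0.1206
  e−x'=0.1045;  (l²−L²−(e−x')²−y'²−z²)/2L = 0.1734
  √(A²+B²)=0.2990;  θ2 = -1.2139+0.9521 ≈ -0.2618
arm 3 (φ=240.0°): x'=0.0667, y'=-0.1257
  A cos θ + B sin θ = C:  0.1133·cos θ + -0.2802·sin θ = 0.1602
  θ3 = atan2(B,A) + arccos(C/0.3022) = -0.1743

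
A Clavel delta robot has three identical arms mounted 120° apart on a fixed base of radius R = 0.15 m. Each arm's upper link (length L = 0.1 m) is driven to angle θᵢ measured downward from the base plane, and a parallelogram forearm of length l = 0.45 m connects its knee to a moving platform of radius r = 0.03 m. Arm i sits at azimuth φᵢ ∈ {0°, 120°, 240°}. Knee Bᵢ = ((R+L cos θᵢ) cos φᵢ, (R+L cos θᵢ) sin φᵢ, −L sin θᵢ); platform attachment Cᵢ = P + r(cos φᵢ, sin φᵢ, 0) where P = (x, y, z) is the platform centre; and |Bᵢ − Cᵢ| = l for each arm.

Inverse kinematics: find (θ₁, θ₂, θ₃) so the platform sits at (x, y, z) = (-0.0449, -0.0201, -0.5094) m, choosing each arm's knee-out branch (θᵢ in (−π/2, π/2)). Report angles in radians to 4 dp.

θ₁ = 1.3958, θ₂ = 1.1342, θ₃ = 0.9597

φ1=0.0° → target in arm frame (-0.0449, -0.0201)
  e−x'=0.1649;  (l²−L²−(e−x')²−y'²−z²)/2L = -0.4729
  θ1 = atan2(B,A) + arccos(C/0.5354) = 1.3958
φ2=120.0° → target in arm frame (0.0050, 0.0489)
  A=0.1150, B=-0.5094, C=(l²−L²−A²−y'²−z²)/(2L)=-0.4130
  θ2 = atan2(B,A) + arccos(C/0.5222) = 1.1342
rotate P by −φ3: (0.0399, -0.0288, -0.5094)
  e−x'=0.0801;  (l²−L²−(e−x')²−y'²−z²)/2L = -0.3712
  γ=atan2(-0.5094,0.0801)=-1.4147;  ψ=arccos(-0.7199)=2.3744;  θ3=γ+ψ≈0.9597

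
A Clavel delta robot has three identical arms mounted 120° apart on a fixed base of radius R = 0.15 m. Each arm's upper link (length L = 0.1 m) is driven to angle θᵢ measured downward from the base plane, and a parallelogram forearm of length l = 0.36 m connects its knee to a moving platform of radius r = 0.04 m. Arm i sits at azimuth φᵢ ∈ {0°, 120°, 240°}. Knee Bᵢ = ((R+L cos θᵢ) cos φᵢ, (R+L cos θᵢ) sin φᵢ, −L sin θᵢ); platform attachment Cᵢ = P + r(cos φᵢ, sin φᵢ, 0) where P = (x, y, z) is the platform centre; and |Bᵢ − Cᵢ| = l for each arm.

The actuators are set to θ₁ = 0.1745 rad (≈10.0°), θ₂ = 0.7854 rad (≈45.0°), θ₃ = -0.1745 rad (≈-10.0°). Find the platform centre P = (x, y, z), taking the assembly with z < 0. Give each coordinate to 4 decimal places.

arm 1 at φ=0.0°: e+L cos θ1 = 0.2085;  S1 = (0.2085, 0.0000, -0.0174)
arm 2 at φ=120.0°: e+L cos θ2 = 0.1807;  S2 = (-0.0904, 0.1565, -0.0707)
arm 3 at φ=240.0°: e+L cos θ3 = 0.2085;  S3 = (-0.1042, -0.1806, 0.0174)
|S₂|²−|S₁|² = -0.0061;  |S₃|²−|S₁|² = 0.0000
[-0.5977 0.3130 -0.1067]·P = -0.0061;  [-0.6254 -0.3611 0.0694]·P = 0.0000
det = 0.4116;  x = 0.0054+-0.0408z,  y = -0.0093+0.2630z
sphere 1 gives Az²+Bz+C=0 with A=1.0708, B=0.0464, C=-0.0880;  B²−4AC=0.3789;  roots -0.3091, 0.2657;  negative root z = -0.3091
x = 0.0180, y = -0.0906

(0.0180, -0.0906, -0.3091)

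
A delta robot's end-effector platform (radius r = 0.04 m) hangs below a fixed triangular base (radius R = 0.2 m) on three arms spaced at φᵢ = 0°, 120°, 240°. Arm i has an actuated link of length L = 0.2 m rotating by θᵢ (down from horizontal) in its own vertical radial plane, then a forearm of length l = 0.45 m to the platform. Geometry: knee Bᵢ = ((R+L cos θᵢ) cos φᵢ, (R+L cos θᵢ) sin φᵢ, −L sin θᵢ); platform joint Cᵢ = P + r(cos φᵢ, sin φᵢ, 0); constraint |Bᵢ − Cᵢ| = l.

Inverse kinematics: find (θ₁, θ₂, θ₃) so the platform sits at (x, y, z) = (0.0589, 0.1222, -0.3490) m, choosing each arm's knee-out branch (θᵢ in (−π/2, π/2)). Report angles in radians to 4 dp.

θ₁ = 0.1748, θ₂ = 0.0874, θ₃ = 0.9598

arm 1 (φ=0.0°): x'=0.0589, y'=0.1222
  A cos θ + B sin θ = C:  0.1011·cos θ + -0.3490·sin θ = 0.0389
  γ=atan2(-0.3490,0.1011)=-1.2888;  ψ=arccos(0.1070)=1.4636;  θ1=γ+ψ≈0.1748
φ2=120.0° → target in arm frame (0.0764, -0.1121)
  A=0.0836, B=-0.3490, C=(l²−L²−A²−y'²−z²)/(2L)=0.0528
  θ2 = atan2(B,A) + arccos(C/0.3589) = 0.0874
arm 3 (φ=240.0°): x'=-0.1353, y'=-0.0101
  A cos θ + B sin θ = C:  0.2953·cos θ + -0.3490·sin θ = -0.1165
  γ=atan2(-0.3490,0.2953)=-0.8686;  ψ=arccos(-0.2548)=1.8284;  θ3=γ+ψ≈0.9598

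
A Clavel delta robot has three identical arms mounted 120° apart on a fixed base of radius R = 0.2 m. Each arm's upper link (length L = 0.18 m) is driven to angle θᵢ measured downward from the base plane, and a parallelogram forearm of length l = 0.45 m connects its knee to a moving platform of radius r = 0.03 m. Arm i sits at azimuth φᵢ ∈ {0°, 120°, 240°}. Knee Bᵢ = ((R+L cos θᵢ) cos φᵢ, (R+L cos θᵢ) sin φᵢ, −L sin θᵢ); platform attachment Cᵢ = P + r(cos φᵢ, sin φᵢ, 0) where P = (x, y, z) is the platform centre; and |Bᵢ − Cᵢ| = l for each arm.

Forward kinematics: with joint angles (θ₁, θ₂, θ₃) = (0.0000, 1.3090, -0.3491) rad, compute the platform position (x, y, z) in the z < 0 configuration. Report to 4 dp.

φ1=0.0°: virtual centre (0.3500, 0.0000, 0.0000), radius l
φ2=120.0°: virtual centre (-0.1083, 0.1876, -0.1739), radius l
O3 = (0.3391·cos240.0°, 0.3391·sin240.0°, 0.0616) = (-0.1696, -0.2937, 0.0616)
eliminate P² terms by subtracting sphere 1 from 2 and 3
linear system: -0.9166x+0.3751y = -0.0454−-0.3477z; -1.0391x+-0.5874y = -0.0037−0.1231z
det = 0.9282;  x = 0.0302+-0.1703z,  y = -0.0471+0.5109z
sphere 1 gives Az²+Bz+C=0 with A=1.2900, B=0.0608, C=-0.0980;  B²−4AC=0.5094;  roots -0.3002, 0.2531;  negative root z = -0.3002
x = 0.0813, y = -0.2005

(0.0813, -0.2005, -0.3002)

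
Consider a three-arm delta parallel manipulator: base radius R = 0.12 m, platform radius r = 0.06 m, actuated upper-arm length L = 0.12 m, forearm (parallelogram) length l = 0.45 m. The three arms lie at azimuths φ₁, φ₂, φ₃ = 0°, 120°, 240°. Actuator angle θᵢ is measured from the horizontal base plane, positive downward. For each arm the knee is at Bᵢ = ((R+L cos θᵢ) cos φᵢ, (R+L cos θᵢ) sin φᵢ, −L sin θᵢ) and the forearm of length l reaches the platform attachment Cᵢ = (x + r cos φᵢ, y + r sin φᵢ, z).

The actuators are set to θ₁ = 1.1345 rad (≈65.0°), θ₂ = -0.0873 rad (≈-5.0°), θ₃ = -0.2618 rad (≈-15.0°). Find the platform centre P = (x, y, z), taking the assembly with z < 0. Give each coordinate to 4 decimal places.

φ1=0.0°: virtual centre (0.1107, 0.0000, -0.1088), radius l
centre 2 = (0.1795·cos120.0°, 0.1795·sin120.0°, 0.0105) = (-0.0898, 0.1555, 0.0105)
centre 3 = (0.1759·cos240.0°, 0.1759·sin240.0°, 0.0311) = (-0.0880, -0.1523, 0.0311)
|centre ₂|²−|centre ₁|² = 0.0083;  |centre ₃|²−|centre ₁|² = 0.0078
linear system: -0.4010x+0.3110y = 0.0083−0.2384z; -0.3973x+-0.3047y = 0.0078−0.2796z
det = 0.2457;  x = -0.0201+0.6495z,  y = 0.0006+0.0707z
sphere 1 gives Az²+Bz+C=0 with A=1.4269, B=0.0476, C=-0.1735;  B²−4AC=0.9928;  roots -0.3658, 0.3325;  negative root z = -0.3658
x = -0.2578, y = -0.0253

(-0.2578, -0.0253, -0.3658)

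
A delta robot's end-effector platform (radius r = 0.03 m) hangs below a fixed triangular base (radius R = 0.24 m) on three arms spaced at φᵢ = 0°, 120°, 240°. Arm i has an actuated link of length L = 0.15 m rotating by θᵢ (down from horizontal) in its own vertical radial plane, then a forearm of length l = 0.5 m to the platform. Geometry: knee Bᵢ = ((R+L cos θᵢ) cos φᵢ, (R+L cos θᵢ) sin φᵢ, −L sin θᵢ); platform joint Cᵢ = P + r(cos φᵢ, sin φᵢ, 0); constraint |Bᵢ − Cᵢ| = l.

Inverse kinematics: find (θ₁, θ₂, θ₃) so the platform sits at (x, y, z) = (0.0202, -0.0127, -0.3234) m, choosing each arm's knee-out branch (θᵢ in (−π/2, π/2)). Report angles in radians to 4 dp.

θ₁ = -0.3496, θ₂ = -0.0005, θ₃ = -0.1745

φ1=0.0° → target in arm frame (0.0202, -0.0127)
  e−x'=0.1898;  (l²−L²−(e−x')²−y'²−z²)/2L = 0.2891
  θ1 = atan2(B,A) + arccos(C/0.3750) = -0.3496
arm 2 (φ=120.0°): x'=-0.0211, y'=-0.0111
  A cos θ + B sin θ = C:  0.2311·cos θ + -0.3234·sin θ = 0.2313
  γ=atan2(-0.3234,0.2311)=-0.9503;  ψ=arccos(0.5818)=0.9498;  θ2=γ+ψ≈-0.0005
φ3=240.0° → target in arm frame (0.0009, 0.0238)
  A=0.2091, B=-0.3234, C=(l²−L²−A²−y'²−z²)/(2L)=0.2621
  θ3 = atan2(B,A) + arccos(C/0.3851) = -0.1745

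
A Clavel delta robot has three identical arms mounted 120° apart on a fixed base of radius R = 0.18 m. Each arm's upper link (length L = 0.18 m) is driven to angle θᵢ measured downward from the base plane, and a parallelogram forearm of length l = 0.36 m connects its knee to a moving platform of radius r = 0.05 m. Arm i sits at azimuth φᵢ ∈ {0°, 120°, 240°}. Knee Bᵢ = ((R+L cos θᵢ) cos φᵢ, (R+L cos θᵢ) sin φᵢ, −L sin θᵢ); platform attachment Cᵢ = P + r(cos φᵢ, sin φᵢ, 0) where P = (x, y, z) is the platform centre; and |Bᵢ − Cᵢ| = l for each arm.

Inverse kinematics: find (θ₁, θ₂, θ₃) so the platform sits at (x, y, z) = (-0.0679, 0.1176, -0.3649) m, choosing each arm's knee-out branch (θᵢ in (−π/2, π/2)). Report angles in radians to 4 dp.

φ1=0.0° → target in arm frame (-0.0679, 0.1176)
  A cos θ + B sin θ = C:  0.1979·cos θ + -0.3649·sin θ = -0.2471
  γ=atan2(-0.3649,0.1979)=-1.0739;  ψ=arccos(-0.5952)=2.2083;  θ1=γ+ψ≈1.1345
arm 2 (φ=120.0°): x'=0.1358, y'=0.0000
  A cos θ + B sin θ = C:  -0.0058·cos θ + -0.3649·sin θ = -0.1000
  √(A²+B²)=0.3649;  θ2 = -1.5867+1.8482 ≈ 0.2616
rotate P by −φ3: (-0.0679, -0.1176, -0.3649)
  A cos θ + B sin θ = C:  0.1979·cos θ + -0.3649·sin θ = -0.2471
  γ=atan2(-0.3649,0.1979)=-1.0739;  ψ=arccos(-0.5952)=2.2083;  θ3=γ+ψ≈1.1344

θ₁ = 1.1345, θ₂ = 0.2616, θ₃ = 1.1344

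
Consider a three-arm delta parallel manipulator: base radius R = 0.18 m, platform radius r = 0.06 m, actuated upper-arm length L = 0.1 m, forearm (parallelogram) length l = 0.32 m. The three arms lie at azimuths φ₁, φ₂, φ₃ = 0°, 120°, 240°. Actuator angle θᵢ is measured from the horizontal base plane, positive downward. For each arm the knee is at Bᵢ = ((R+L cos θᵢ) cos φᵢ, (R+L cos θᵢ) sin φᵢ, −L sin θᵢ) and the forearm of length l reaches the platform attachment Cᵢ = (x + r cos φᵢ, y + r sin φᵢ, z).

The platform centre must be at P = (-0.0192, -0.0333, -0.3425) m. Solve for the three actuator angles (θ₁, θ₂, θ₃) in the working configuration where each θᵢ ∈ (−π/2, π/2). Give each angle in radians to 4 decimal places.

arm 1 (φ=0.0°): x'=-0.0192, y'=-0.0333
  A=0.1392, B=-0.3425, C=(l²−L²−A²−y'²−z²)/(2L)=-0.2270
  γ=atan2(-0.3425,0.1392)=-1.1848;  ψ=arccos(-0.6139)=2.2318;  θ1=γ+ψ≈1.0470
rotate P by −φ2: (-0.0192, 0.0333, -0.3425)
  A cos θ + B sin θ = C:  0.1392·cos θ + -0.3425·sin θ = -0.2270
  θ2 = atan2(B,A) + arccos(C/0.3697) = 1.0472
rotate P by −φ3: (0.0384, 0.0000, -0.3425)
  A=0.0816, B=-0.3425, C=(l²−L²−A²−y'²−z²)/(2L)=-0.1578
  √(A²+B²)=0.3521;  θ3 = -1.3370+2.0355 ≈ 0.6985

θ₁ = 1.0470, θ₂ = 1.0472, θ₃ = 0.6985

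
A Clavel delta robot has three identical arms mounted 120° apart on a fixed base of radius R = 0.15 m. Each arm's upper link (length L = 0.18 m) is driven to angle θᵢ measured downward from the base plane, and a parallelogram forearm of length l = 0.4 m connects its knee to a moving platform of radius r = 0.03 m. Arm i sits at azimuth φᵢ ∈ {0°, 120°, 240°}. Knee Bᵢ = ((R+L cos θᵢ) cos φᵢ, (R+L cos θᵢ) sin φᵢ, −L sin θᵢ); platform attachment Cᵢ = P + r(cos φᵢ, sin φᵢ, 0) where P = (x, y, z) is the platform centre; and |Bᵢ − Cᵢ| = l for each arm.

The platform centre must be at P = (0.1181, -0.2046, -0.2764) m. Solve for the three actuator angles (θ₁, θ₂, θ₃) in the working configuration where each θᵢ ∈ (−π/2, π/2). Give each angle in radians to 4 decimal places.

θ₁ = -0.0871, θ₂ = 1.3961, θ₃ = -0.0873

φ1=0.0° → target in arm frame (0.1181, -0.2046)
  A=0.0019, B=-0.2764, C=(l²−L²−A²−y'²−z²)/(2L)=0.0259
  θ1 = atan2(B,A) + arccos(C/0.2764) = -0.0871
φ2=120.0° → target in arm frame (-0.2362, 0.0000)
  e−x'=0.3562;  (l²−L²−(e−x')²−y'²−z²)/2L = -0.2103
  √(A²+B²)=0.4509;  θ2 = -0.6599+2.0560 ≈ 1.3961
arm 3 (φ=240.0°): x'=0.1181, y'=0.2046
  A cos θ + B sin θ = C:  0.0019·cos θ + -0.2764·sin θ = 0.0260
  θ3 = atan2(B,A) + arccos(C/0.2764) = -0.0873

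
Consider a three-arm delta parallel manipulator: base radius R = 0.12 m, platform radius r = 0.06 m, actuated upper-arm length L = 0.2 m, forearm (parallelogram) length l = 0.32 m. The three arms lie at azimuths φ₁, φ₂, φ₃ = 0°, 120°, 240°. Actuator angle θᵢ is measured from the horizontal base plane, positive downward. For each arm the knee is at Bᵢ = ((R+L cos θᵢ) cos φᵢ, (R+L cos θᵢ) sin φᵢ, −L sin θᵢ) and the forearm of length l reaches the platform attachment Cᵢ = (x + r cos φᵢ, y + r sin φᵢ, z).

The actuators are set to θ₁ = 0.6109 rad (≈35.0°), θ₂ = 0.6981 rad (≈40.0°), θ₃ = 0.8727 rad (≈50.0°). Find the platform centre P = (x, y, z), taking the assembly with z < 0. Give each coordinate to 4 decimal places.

(0.0352, 0.0318, -0.3713)

φ1=0.0°: virtual centre (0.2238, 0.0000, -0.1147), radius l
arm 2 at φ=120.0°: e+L cos θ2 = 0.2132;  O2 = (-0.1066, 0.1846, -0.1286)
φ3=240.0°: virtual centre (-0.0943, -0.1633, -0.1532), radius l
eliminate P² terms by subtracting sphere 1 from 2 and 3
plane₁₂: -0.6609x+0.3693y+-0.0277z = -0.0013
det = 0.4508;  x = 0.0044+-0.0831z,  y = 0.0044+-0.0738z
quadratic in z: (1.0124)z²+(0.2653)z+(-0.0411)=0, √Δ=0.4865 → z ∈ {-0.3713, 0.1093}; z = -0.3713 (taking z<0)
x = 0.0352, y = 0.0318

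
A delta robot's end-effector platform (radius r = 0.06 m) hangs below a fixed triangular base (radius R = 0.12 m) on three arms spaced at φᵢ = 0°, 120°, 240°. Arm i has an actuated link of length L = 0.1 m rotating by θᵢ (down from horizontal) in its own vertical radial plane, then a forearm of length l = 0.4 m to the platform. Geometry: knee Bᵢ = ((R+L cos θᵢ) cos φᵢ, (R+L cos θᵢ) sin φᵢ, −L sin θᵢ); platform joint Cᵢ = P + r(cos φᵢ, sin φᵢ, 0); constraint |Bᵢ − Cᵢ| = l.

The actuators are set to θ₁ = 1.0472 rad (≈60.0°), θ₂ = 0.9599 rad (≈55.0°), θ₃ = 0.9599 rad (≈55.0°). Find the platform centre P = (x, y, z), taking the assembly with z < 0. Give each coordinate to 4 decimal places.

(-0.0156, 0.0000, -0.4664)

φ1=0.0°: virtual centre (0.1100, 0.0000, -0.0866), radius l
O2 = (0.1174·cos120.0°, 0.1174·sin120.0°, -0.0819) = (-0.0587, 0.1016, -0.0819)
φ3=240.0°: virtual centre (-0.0587, -0.1016, -0.0819), radius l
|O₂|²−|O₁|² = 0.0009;  |O₃|²−|O₁|² = 0.0009
linear system: -0.3374x+0.2033y = 0.0009−0.0094z; -0.3374x+-0.2033y = 0.0009−0.0094z
Cramer: x(z) = -0.0026+0.0278z;  y(z) = 0.0000-0.0000z
sphere 1 gives Az²+Bz+C=0 with A=1.0008, B=0.1669, C=-0.1398;  B²−4AC=0.5876;  roots -0.4664, 0.2996;  negative root z = -0.4664
x = -0.0156, y = 0.0000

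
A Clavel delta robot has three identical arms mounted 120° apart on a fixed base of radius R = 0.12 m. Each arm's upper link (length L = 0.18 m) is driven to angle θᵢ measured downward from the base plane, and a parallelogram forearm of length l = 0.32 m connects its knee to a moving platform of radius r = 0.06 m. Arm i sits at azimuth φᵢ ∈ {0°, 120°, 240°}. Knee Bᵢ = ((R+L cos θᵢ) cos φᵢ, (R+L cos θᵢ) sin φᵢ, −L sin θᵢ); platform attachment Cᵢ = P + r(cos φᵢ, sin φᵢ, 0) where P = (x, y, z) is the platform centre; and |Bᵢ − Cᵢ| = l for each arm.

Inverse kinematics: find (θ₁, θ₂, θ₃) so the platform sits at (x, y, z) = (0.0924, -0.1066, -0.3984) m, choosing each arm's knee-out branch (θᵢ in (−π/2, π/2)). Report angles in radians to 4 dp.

θ₁ = 0.6982, θ₂ = 1.3964, θ₃ = 0.8730

φ1=0.0° → target in arm frame (0.0924, -0.1066)
  A cos θ + B sin θ = C:  -0.0324·cos θ + -0.3984·sin θ = -0.2809
  √(A²+B²)=0.3997;  θ1 = -1.6519+2.3502 ≈ 0.6982
rotate P by −φ2: (-0.1385, -0.0267, -0.3984)
  A cos θ + B sin θ = C:  0.1985·cos θ + -0.3984·sin θ = -0.3579
  θ2 = atan2(B,A) + arccos(C/0.4451) = 1.3964
rotate P by −φ3: (0.0461, 0.1333, -0.3984)
  A=0.0139, B=-0.3984, C=(l²−L²−A²−y'²−z²)/(2L)=-0.2964
  √(A²+B²)=0.3986;  θ3 = -1.5360+2.4090 ≈ 0.8730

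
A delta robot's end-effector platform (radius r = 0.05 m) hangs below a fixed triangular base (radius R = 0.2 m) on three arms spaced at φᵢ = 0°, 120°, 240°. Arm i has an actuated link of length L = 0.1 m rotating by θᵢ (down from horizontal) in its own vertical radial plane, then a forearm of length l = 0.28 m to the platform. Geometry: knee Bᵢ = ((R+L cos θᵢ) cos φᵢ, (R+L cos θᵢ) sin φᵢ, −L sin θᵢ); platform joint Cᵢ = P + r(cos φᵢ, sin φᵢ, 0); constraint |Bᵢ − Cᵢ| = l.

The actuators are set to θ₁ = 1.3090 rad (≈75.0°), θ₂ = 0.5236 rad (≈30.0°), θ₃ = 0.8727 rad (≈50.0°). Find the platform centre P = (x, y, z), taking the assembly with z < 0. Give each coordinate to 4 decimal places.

(-0.0543, 0.0243, -0.2542)

φ1=0.0°: virtual centre (0.1759, 0.0000, -0.0966), radius l
φ2=120.0°: virtual centre (-0.1183, 0.2049, -0.0500), radius l
φ3=240.0°: virtual centre (-0.1071, -0.1856, -0.0766), radius l
eliminate P² terms by subtracting sphere 1 from 2 and 3
linear system: -0.5884x+0.4098y = 0.0182−0.0932z; -0.5660x+-0.3711y = 0.0115−0.0400z
Cramer: x(z) = -0.0255+0.1132z;  y(z) = 0.0078-0.0649z
into |P−S₁|² = l²: 1.0170z² + 0.1466z + -0.0285 = 0;  Δ = 0.1372;  z = -0.2542 or 0.1101 → z<0 root = -0.2542
x = -0.0543, y = 0.0243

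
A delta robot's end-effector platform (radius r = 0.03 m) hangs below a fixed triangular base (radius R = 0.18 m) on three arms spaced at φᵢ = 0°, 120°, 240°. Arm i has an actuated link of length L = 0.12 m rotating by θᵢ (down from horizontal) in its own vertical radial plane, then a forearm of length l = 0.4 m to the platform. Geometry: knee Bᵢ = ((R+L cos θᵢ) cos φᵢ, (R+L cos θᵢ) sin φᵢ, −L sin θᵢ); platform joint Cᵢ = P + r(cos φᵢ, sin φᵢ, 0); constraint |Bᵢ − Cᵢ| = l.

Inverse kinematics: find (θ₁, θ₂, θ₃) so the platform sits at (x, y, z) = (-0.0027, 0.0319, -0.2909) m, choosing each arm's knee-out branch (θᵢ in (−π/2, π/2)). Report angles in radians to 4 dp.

rotate P by −φ1: (-0.0027, 0.0319, -0.2909)
  A cos θ + B sin θ = C:  0.1527·cos θ + -0.2909·sin θ = 0.1527
  γ=atan2(-0.2909,0.1527)=-1.0874;  ψ=arccos(0.4647)=1.0875;  θ1=γ+ψ≈0.0001
arm 2 (φ=120.0°): x'=0.0290, y'=-0.0136
  A cos θ + B sin θ = C:  0.1210·cos θ + -0.2909·sin θ = 0.1923
  √(A²+B²)=0.3151;  θ2 = -1.1765+0.9144 ≈ -0.2621
rotate P by −φ3: (-0.0263, -0.0183, -0.2909)
  e−x'=0.1763;  (l²−L²−(e−x')²−y'²−z²)/2L = 0.1232
  γ=atan2(-0.2909,0.1763)=-1.0260;  ψ=arccos(0.3622)=1.2001;  θ3=γ+ψ≈0.1741

θ₁ = 0.0001, θ₂ = -0.2621, θ₃ = 0.1741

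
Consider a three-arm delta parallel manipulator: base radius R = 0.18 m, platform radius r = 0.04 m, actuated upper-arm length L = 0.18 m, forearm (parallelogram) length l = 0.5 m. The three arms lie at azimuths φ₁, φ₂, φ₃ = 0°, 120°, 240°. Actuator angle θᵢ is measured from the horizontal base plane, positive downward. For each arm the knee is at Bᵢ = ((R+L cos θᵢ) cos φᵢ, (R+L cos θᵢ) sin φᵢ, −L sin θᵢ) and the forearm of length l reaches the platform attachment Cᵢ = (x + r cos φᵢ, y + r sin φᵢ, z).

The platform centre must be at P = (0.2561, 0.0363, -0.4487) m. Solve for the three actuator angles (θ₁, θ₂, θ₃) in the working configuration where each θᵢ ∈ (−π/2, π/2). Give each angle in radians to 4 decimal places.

θ₁ = -0.2620, θ₂ = 1.0471, θ₃ = 1.2216

φ1=0.0° → target in arm frame (0.2561, 0.0363)
  A=-0.1161, B=-0.4487, C=(l²−L²−A²−y'²−z²)/(2L)=0.0041
  √(A²+B²)=0.4635;  θ1 = -1.8240+1.5620 ≈ -0.2620
rotate P by −φ2: (-0.0966, -0.2399, -0.4487)
  A=0.2366, B=-0.4487, C=(l²−L²−A²−y'²−z²)/(2L)=-0.2702
  θ2 = atan2(B,A) + arccos(C/0.5073) = 1.0471
φ3=240.0° → target in arm frame (-0.1595, 0.2036)
  A=0.2995, B=-0.4487, C=(l²−L²−A²−y'²−z²)/(2L)=-0.3191
  θ3 = atan2(B,A) + arccos(C/0.5395) = 1.2216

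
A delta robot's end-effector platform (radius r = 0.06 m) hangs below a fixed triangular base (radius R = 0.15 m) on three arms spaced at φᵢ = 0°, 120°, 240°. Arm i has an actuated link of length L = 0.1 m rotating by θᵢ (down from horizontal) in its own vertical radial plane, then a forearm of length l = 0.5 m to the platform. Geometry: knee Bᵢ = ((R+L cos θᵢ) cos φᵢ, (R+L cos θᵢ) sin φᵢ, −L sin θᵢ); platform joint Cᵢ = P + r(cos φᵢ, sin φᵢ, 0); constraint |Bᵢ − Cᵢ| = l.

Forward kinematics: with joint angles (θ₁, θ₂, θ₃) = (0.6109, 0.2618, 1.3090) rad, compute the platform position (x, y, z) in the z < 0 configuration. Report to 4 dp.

(0.0361, 0.1665, -0.5088)

arm 1 at φ=0.0°: (R−r)+L cos θ1 = 0.1719;  O1 = (0.1719, 0.0000, -0.0574)
O2 = (0.1866·cos120.0°, 0.1866·sin120.0°, -0.0259) = (-0.0933, 0.1616, -0.0259)
arm 3 at φ=240.0°: (R−r)+L cos θ3 = 0.1159;  O3 = (-0.0579, -0.1004, -0.0966)
subtract pairs → two planes through P
plane₁₂: -0.5304x+0.3232y+0.0630z = 0.0026
det = 0.2550;  x = 0.0107+-0.0499z,  y = 0.0257+-0.2767z
quadratic in z: (1.0790)z²+(0.1166)z+(-0.2201)=0, √Δ=0.9815 → z ∈ {-0.5088, 0.4008}; z = -0.5088 (taking z<0)
x = 0.0361, y = 0.1665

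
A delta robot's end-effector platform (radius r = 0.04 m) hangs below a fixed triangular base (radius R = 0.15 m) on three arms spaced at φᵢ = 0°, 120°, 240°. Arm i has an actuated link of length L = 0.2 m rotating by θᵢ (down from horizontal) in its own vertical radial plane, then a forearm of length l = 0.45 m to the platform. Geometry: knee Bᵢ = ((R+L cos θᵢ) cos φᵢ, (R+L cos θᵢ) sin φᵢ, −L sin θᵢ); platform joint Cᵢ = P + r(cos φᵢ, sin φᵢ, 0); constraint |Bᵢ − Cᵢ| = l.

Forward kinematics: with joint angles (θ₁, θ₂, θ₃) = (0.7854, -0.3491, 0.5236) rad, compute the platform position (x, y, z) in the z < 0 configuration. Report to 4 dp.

φ1=0.0°: virtual centre (0.2514, 0.0000, -0.1414), radius l
arm 2 at φ=120.0°: (R−r)+L cos θ2 = 0.2979;  S2 = (-0.1490, 0.2580, 0.0684)
S3 = (0.2832·cos240.0°, 0.2832·sin240.0°, -0.1000) = (-0.1416, -0.2453, -0.1000)
|S₂|²−|S₁|² = 0.0102;  |S₃|²−|S₁|² = 0.0070
[-0.8008 0.5160 0.4197]·P = 0.0102;  [-0.7860 -0.4905 0.0828]·P = 0.0070
det = 0.7984;  x = -0.0108+0.3114z,  y = 0.0031+-0.3301z
quadratic in z: (1.2059)z²+(0.1175)z+(-0.1137)=0, √Δ=0.7499 → z ∈ {-0.3597, 0.2622}; z = -0.3597 (taking z<0)
x = -0.1228, y = 0.1218

(-0.1228, 0.1218, -0.3597)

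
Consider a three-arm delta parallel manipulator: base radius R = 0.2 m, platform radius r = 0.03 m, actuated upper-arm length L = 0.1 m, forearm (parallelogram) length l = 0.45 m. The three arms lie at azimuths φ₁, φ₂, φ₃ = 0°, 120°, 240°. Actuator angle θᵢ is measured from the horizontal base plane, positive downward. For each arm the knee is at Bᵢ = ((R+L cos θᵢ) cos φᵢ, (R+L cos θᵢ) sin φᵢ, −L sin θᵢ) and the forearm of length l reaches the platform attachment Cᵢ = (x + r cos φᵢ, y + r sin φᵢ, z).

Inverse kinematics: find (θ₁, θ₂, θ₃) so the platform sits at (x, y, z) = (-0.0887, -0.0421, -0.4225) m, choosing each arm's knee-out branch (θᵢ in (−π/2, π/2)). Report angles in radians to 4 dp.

rotate P by −φ1: (-0.0887, -0.0421, -0.4225)
  e−x'=0.2587;  (l²−L²−(e−x')²−y'²−z²)/2L = -0.2735
  γ=atan2(-0.4225,0.2587)=-1.0214;  ψ=arccos(-0.5521)=2.1557;  θ1=γ+ψ≈1.1343
arm 2 (φ=120.0°): x'=0.0079, y'=0.0979
  A=0.1621, B=-0.4225, C=(l²−L²−A²−y'²−z²)/(2L)=-0.1093
  θ2 = atan2(B,A) + arccos(C/0.4525) = 0.6104
rotate P by −φ3: (0.0808, -0.0558, -0.4225)
  A cos θ + B sin θ = C:  0.0892·cos θ + -0.4225·sin θ = 0.0146
  γ=atan2(-0.4225,0.0892)=-1.3627;  ψ=arccos(0.0339)=1.5369;  θ3=γ+ψ≈0.1741

θ₁ = 1.1343, θ₂ = 0.6104, θ₃ = 0.1741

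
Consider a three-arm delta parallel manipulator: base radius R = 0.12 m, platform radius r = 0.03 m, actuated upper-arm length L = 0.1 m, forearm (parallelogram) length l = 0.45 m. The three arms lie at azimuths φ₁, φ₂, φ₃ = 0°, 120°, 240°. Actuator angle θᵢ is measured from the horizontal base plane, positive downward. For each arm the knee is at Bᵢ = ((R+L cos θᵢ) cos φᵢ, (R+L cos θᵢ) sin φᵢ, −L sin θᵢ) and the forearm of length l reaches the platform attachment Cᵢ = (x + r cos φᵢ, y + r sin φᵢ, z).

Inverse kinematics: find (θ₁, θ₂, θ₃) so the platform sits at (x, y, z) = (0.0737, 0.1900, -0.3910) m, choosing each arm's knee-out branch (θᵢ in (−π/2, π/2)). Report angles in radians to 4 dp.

θ₁ = 0.0001, θ₂ = -0.2620, θ₃ = 1.1347

φ1=0.0° → target in arm frame (0.0737, 0.1900)
  e−x'=0.0163;  (l²−L²−(e−x')²−y'²−z²)/2L = 0.0163
  γ=atan2(-0.3910,0.0163)=-1.5291;  ψ=arccos(0.0416)=1.5292;  θ1=γ+ψ≈0.0001
φ2=120.0° → target in arm frame (0.1277, -0.1588)
  A cos θ + B sin θ = C:  -0.0377·cos θ + -0.3910·sin θ = 0.0649
  θ2 = atan2(B,A) + arccos(C/0.3928) = -0.2620
rotate P by −φ3: (-0.2014, -0.0312, -0.3910)
  e−x'=0.2914;  (l²−L²−(e−x')²−y'²−z²)/2L = -0.2313
  θ3 = atan2(B,A) + arccos(C/0.4876) = 1.1347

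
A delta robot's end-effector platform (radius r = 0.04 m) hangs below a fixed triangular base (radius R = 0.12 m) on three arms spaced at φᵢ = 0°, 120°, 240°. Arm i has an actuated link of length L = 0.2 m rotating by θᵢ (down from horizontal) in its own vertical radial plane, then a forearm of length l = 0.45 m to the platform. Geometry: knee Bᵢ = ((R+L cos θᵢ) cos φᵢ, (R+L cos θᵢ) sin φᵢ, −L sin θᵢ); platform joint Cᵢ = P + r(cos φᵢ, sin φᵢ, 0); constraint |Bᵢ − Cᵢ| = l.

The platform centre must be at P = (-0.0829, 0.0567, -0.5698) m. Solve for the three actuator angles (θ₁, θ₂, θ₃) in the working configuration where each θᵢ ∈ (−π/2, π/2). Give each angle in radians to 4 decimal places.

θ₁ = 1.2220, θ₂ = 0.7855, θ₃ = 1.0474

arm 1 (φ=0.0°): x'=-0.0829, y'=0.0567
  A=0.1629, B=-0.5698, C=(l²−L²−A²−y'²−z²)/(2L)=-0.4798
  √(A²+B²)=0.5926;  θ1 = -1.2923+2.5143 ≈ 1.2220
φ2=120.0° → target in arm frame (0.0906, 0.0434)
  A cos θ + B sin θ = C:  -0.0106·cos θ + -0.5698·sin θ = -0.4104
  γ=atan2(-0.5698,-0.0106)=-1.5893;  ψ=arccos(-0.7202)=2.3749;  θ2=γ+ψ≈0.7855
arm 3 (φ=240.0°): x'=-0.0077, y'=-0.1001
  A=0.0877, B=-0.5698, C=(l²−L²−A²−y'²−z²)/(2L)=-0.4497
  √(A²+B²)=0.5765;  θ3 = -1.4182+2.4656 ≈ 1.0474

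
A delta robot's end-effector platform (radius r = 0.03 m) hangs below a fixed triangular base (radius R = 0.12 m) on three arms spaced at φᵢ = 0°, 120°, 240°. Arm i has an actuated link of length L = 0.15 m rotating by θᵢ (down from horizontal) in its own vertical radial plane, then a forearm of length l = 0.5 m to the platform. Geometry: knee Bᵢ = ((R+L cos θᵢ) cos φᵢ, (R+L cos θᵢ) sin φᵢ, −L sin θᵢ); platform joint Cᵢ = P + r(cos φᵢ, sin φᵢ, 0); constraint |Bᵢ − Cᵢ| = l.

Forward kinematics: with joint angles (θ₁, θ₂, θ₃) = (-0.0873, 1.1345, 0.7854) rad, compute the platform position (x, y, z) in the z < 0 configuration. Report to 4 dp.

(0.2194, -0.0756, -0.4808)

S1 = (0.2394·cos0.0°, 0.2394·sin0.0°, 0.0131) = (0.2394, 0.0000, 0.0131)
φ2=120.0°: virtual centre (-0.0767, 0.1328, -0.1359), radius l
arm 3 at φ=240.0°: e+L cos θ3 = 0.1961;  S3 = (-0.0980, -0.1698, -0.1061)
eliminate P² terms by subtracting sphere 1 from 2 and 3
[-0.6322 0.2657 -0.2981]·P = -0.0155;  [-0.6749 -0.3396 -0.2383]·P = -0.0078
Cramer: x(z) = 0.0186-0.4176z;  y(z) = -0.0140+0.1282z
into |P−S₁|² = l²: 1.1908z² + 0.1547z + -0.2009 = 0;  Δ = 0.9807;  z = -0.4808 or 0.3509 → z<0 root = -0.4808
x = 0.2194, y = -0.0756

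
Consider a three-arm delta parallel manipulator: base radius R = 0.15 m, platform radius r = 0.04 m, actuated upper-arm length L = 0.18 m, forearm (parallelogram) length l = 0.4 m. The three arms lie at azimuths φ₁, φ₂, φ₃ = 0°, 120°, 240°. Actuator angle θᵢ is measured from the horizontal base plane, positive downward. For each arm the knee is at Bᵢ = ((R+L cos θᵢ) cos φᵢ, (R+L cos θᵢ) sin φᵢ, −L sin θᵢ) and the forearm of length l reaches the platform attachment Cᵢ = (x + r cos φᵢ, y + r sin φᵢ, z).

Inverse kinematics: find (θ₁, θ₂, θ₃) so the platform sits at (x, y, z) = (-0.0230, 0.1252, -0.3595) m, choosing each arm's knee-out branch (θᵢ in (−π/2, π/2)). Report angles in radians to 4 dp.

rotate P by −φ1: (-0.0230, 0.1252, -0.3595)
  A cos θ + B sin θ = C:  0.1330·cos θ + -0.3595·sin θ = -0.0972
  √(A²+B²)=0.3833;  θ1 = -1.2165+1.8273 ≈ 0.6108
arm 2 (φ=120.0°): x'=0.1199, y'=-0.0427
  A=-0.0099, B=-0.3595, C=(l²−L²−A²−y'²−z²)/(2L)=-0.0099
  θ2 = atan2(B,A) + arccos(C/0.3596) = -0.0001
φ3=240.0° → target in arm frame (-0.0969, -0.0825)
  e−x'=0.2069;  (l²−L²−(e−x')²−y'²−z²)/2L = -0.1424
  √(A²+B²)=0.4148;  θ3 = -1.0485+1.9213 ≈ 0.8727

θ₁ = 0.6108, θ₂ = -0.0001, θ₃ = 0.8727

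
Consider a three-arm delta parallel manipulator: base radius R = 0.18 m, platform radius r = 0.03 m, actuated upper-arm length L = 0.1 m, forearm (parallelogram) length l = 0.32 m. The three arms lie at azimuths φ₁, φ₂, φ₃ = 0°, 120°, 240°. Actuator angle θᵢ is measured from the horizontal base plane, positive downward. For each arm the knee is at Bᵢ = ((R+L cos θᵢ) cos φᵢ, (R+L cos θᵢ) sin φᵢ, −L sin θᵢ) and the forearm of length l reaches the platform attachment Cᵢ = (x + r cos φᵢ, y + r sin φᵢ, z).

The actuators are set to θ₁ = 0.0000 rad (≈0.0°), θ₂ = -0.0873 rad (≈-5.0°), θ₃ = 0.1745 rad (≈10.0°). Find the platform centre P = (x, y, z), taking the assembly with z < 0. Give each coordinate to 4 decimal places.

(0.0027, 0.0127, -0.2027)

φ1=0.0°: virtual centre (0.2500, 0.0000, 0.0000), radius l
φ2=120.0°: virtual centre (-0.1248, 0.2162, 0.0087), radius l
φ3=240.0°: virtual centre (-0.1242, -0.2152, -0.0174), radius l
|centre ₂|²−|centre ₁|² = -0.0001;  |centre ₃|²−|centre ₁|² = -0.0005
plane₁₂: -0.7496x+0.4324y+0.0174z = -0.0001
Cramer: x(z) = 0.0004-0.0116z;  y(z) = 0.0004-0.0605z
sphere 1 gives Az²+Bz+C=0 with A=1.0038, B=0.0058, C=-0.0401;  B²−4AC=0.1610;  roots -0.2027, 0.1970;  negative root z = -0.2027
x = 0.0027, y = 0.0127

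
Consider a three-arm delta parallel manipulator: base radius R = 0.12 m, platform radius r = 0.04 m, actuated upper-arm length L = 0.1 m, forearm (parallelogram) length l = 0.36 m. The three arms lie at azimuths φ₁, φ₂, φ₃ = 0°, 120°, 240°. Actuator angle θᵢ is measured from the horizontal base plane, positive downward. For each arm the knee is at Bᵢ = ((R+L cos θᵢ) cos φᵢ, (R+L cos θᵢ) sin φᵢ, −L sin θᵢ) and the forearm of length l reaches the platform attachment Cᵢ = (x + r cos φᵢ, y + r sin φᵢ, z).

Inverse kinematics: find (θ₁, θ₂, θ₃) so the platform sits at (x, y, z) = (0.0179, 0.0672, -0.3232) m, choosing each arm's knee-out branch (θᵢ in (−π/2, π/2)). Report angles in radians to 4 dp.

φ1=0.0° → target in arm frame (0.0179, 0.0672)
  e−x'=0.0621;  (l²−L²−(e−x')²−y'²−z²)/2L = 0.0338
  γ=atan2(-0.3232,0.0621)=-1.3810;  ψ=arccos(0.1028)=1.4678;  θ1=γ+ψ≈0.0868
arm 2 (φ=120.0°): x'=0.0492, y'=-0.0491
  A cos θ + B sin θ = C:  0.0308·cos θ + -0.3232·sin θ = 0.0589
  √(A²+B²)=0.3247;  θ2 = -1.4759+1.3883 ≈ -0.0876
φ3=240.0° → target in arm frame (-0.0671, -0.0181)
  A cos θ + B sin θ = C:  0.1471·cos θ + -0.3232·sin θ = -0.0342
  θ3 = atan2(B,A) + arccos(C/0.3551) = 0.5237

θ₁ = 0.0868, θ₂ = -0.0876, θ₃ = 0.5237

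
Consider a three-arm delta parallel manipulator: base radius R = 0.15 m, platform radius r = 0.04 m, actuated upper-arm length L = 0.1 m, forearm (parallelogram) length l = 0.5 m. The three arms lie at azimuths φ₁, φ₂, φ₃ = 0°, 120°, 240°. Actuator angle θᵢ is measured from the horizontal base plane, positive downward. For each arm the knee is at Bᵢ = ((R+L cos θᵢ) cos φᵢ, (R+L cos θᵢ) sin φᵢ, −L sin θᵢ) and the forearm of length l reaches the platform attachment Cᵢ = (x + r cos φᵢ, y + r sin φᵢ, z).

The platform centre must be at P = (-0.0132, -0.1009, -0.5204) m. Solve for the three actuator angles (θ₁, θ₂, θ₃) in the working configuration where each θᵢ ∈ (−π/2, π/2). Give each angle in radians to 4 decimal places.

φ1=0.0° → target in arm frame (-0.0132, -0.1009)
  A=0.1232, B=-0.5204, C=(l²−L²−A²−y'²−z²)/(2L)=-0.2809
  √(A²+B²)=0.5348;  θ1 = -1.3383+2.1238 ≈ 0.7854
rotate P by −φ2: (-0.0808, 0.0619, -0.5204)
  A cos θ + B sin θ = C:  0.1908·cos θ + -0.5204·sin θ = -0.3552
  γ=atan2(-0.5204,0.1908)=-1.2194;  ψ=arccos(-0.6409)=2.2664;  θ2=γ+ψ≈1.0470
arm 3 (φ=240.0°): x'=0.0940, y'=0.0390
  A=0.0160, B=-0.5204, C=(l²−L²−A²−y'²−z²)/(2L)=-0.1630
  θ3 = atan2(B,A) + arccos(C/0.5206) = 0.3491

θ₁ = 0.7854, θ₂ = 1.0470, θ₃ = 0.3491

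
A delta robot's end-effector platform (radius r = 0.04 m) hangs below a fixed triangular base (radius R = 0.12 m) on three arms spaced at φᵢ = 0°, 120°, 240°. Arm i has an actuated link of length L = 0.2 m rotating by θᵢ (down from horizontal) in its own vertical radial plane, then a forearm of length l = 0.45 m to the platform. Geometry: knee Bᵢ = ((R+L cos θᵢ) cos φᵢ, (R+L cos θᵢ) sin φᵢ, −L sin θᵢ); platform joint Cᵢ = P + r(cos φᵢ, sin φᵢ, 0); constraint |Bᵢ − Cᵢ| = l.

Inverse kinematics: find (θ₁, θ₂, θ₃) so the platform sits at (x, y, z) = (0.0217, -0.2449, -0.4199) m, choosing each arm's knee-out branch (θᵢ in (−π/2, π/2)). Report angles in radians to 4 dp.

arm 1 (φ=0.0°): x'=0.0217, y'=-0.2449
  e−x'=0.0583;  (l²−L²−(e−x')²−y'²−z²)/2L = -0.1930
  √(A²+B²)=0.4239;  θ1 = -1.4328+2.0434 ≈ 0.6106
arm 2 (φ=120.0°): x'=-0.2229, y'=0.1037
  e−x'=0.3029;  (l²−L²−(e−x')²−y'²−z²)/2L = -0.2908
  θ2 = atan2(B,A) + arccos(C/0.5178) = 1.2214
rotate P by −φ3: (0.2012, 0.1412, -0.4199)
  A=-0.1212, B=-0.4199, C=(l²−L²−A²−y'²−z²)/(2L)=-0.1212
  √(A²+B²)=0.4371;  θ3 = -1.8519+1.8517 ≈ -0.0002

θ₁ = 0.6106, θ₂ = 1.2214, θ₃ = -0.0002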